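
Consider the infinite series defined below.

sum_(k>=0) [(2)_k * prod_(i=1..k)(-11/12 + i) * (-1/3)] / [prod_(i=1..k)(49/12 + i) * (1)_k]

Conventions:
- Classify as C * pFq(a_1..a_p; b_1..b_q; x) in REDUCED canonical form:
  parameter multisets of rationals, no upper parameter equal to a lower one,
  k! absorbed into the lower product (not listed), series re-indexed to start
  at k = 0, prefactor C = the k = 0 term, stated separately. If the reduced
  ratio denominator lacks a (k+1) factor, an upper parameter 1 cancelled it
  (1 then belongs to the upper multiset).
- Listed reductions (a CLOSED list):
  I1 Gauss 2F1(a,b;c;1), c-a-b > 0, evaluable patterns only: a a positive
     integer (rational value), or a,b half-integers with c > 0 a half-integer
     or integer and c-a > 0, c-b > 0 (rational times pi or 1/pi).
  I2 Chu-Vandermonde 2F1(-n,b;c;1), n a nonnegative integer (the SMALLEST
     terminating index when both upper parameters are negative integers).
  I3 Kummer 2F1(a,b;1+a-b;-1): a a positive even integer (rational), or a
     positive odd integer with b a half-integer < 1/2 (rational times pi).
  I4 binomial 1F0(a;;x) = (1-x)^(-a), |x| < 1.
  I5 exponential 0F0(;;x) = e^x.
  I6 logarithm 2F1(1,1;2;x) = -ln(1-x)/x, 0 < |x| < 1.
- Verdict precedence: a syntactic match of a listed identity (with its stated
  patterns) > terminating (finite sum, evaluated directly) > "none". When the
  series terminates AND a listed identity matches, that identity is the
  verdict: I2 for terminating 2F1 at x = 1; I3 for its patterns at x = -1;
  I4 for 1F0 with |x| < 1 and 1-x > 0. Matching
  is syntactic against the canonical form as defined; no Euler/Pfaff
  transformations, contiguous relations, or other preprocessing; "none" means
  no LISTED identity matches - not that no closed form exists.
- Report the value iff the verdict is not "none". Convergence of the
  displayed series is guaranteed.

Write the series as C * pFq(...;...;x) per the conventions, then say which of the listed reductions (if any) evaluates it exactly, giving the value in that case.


x = 1 here; the reduced form reads 2F1, upper {1/12, 2}, lower {61/12}, C = -1/3. Verdict (x = 1): Gauss's theorem (I1) applies (x = 1: the Gamma ratio telescopes since c-a-b = 3 > 0 and a = 2 in Z>0). Its exact value is -1813/5184.

The tell: t_0 = -1/3 here, and (1)_k (C = -1/3) is k! itself.
Step ratio: r(k) = 1 * (k+1/12) (k+2) / [(k+61/12) (k+1)] - rational; roots negated = parameters, x = 1, C = -1/3.


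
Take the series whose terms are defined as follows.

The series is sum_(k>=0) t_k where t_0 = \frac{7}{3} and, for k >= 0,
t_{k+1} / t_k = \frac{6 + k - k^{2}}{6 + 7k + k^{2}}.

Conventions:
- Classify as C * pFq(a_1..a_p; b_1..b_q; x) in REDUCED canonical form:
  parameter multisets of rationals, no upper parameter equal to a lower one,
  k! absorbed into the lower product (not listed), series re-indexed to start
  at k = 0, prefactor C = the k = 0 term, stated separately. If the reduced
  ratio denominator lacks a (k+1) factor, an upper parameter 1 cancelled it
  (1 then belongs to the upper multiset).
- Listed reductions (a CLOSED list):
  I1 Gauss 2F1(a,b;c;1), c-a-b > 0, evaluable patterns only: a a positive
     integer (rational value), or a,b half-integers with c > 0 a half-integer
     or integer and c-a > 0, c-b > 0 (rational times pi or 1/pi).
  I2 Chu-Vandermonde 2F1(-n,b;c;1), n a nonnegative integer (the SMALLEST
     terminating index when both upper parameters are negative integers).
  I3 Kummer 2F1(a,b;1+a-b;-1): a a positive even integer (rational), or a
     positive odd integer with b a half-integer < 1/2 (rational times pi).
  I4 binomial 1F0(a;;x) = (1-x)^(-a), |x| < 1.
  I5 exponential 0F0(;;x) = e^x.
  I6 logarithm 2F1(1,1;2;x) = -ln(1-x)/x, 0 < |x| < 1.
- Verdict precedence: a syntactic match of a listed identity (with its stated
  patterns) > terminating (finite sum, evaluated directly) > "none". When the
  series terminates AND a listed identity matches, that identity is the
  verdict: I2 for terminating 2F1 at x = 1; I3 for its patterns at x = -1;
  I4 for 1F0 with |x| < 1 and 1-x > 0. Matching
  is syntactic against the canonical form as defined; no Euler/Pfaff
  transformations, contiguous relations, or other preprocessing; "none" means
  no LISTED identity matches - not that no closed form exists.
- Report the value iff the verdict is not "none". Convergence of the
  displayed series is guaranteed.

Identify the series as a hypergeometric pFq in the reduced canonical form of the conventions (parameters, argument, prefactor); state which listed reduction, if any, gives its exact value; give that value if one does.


The series (x = -1) is 2F1: upper {-3, 2}, lower {6}, prefactor \frac{7}{3}. Verdict: this is the Kummer evaluation I3 (x = -1; c = 6 equals 1+a-b for upper {-3, 2}: listed pattern). Hence: \frac{35}{6}.

Key observation: t_0 being \frac{7}{3}, factor the ratio over Q (prefactor 7/3): negated roots = parameters.
Step ratio: r(k) = -1 * (k-3) (k+2) / [(k+6) (k+1)] - rational in k. x = -1; t_0 = \frac{7}{3}; negate the roots.


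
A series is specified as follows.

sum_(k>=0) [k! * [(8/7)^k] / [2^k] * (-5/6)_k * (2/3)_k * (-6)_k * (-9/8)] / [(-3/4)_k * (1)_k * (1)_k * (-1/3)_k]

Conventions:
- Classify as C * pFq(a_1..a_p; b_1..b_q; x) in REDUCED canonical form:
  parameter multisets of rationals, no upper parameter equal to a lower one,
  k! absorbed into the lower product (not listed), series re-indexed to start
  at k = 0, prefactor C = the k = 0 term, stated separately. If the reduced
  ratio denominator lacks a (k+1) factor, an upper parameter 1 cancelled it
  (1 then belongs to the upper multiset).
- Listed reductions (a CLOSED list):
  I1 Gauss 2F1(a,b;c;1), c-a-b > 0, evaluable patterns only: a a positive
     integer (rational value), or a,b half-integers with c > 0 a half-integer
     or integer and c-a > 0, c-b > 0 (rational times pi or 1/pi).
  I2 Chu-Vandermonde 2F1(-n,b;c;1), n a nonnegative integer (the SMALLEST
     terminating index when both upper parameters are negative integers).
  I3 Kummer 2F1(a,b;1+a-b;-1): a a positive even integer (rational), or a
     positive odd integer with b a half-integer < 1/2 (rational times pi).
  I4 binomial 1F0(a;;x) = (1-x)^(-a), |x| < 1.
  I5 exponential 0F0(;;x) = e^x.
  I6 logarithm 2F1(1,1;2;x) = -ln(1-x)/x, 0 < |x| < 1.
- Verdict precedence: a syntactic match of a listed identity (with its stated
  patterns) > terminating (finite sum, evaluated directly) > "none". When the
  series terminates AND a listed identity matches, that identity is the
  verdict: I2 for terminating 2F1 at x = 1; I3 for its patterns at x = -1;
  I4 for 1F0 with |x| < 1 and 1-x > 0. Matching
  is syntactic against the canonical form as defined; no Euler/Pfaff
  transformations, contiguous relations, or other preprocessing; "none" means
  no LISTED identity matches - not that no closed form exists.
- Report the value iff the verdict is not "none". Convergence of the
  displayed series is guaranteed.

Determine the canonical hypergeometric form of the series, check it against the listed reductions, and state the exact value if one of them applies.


With C = -9/8: the canonical form is 3F2(-6, -5/6, 2/3; -3/4, -1/3; 4/7). Verdict: terminating. (-6)_k vanishes past k = 6, leaving a 7-term sum, computed directly. Value: -777251189/294055272.

The tell: from the first term -9/8: the two k-th powers (prefactor -9/8) combine into one argument.
Adjacent-term ratio: r(k) = (4/7) * (k-6) (k-5/6) (k+2/3) / [(k-3/4) (k-1/3) (k+1)] - rational in k, leading ratio (4/7); with t_0 = -9/8, classification follows.


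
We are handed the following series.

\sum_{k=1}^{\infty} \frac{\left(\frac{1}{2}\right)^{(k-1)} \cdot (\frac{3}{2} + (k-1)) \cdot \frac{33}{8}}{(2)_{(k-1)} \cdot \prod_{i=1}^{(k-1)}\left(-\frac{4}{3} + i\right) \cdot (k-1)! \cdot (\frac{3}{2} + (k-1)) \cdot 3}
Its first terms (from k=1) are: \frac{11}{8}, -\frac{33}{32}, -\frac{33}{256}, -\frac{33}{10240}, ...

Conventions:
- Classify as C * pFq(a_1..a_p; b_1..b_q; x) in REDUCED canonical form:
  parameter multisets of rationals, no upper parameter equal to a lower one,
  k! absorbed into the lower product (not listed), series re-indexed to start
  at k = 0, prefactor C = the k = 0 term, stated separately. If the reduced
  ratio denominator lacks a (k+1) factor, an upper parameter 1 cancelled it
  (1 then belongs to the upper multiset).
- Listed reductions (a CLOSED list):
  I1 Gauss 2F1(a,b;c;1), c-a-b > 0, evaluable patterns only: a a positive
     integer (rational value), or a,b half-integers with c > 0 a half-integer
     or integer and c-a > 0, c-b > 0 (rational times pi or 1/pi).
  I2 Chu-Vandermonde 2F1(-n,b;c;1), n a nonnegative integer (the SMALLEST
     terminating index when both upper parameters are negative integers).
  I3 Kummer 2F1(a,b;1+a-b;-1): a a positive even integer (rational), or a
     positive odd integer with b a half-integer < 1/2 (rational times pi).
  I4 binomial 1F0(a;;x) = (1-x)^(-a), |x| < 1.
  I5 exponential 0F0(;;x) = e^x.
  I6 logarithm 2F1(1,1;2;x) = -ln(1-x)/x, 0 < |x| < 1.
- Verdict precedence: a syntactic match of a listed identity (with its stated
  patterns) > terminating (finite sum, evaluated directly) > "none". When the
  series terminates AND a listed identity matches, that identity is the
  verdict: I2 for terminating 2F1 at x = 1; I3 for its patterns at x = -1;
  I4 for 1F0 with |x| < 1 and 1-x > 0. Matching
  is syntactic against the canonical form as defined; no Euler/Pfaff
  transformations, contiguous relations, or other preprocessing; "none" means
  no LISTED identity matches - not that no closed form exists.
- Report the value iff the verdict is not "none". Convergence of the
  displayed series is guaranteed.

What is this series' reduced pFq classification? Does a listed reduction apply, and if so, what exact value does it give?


The series (x = \frac{1}{2}) is 0F2: upper {-}, lower {-\frac{1}{3}, 2}, prefactor \frac{11}{8}. Verdict: none - this 0F2 at x = \frac{1}{2} matches no listed pattern, and upper {-} holds no stopper.

First insight: with t_0 = \frac{11}{8}, striking the common factor k + 3/2 reduces the term (C = 11/8).
Ratio: r(k) = \frac{1}{2} * 1 / [(k-\frac{1}{3}) (k+2) (k+1)] - rational in k, leading ratio \frac{1}{2}; with t_0 = \frac{11}{8}, classification follows.


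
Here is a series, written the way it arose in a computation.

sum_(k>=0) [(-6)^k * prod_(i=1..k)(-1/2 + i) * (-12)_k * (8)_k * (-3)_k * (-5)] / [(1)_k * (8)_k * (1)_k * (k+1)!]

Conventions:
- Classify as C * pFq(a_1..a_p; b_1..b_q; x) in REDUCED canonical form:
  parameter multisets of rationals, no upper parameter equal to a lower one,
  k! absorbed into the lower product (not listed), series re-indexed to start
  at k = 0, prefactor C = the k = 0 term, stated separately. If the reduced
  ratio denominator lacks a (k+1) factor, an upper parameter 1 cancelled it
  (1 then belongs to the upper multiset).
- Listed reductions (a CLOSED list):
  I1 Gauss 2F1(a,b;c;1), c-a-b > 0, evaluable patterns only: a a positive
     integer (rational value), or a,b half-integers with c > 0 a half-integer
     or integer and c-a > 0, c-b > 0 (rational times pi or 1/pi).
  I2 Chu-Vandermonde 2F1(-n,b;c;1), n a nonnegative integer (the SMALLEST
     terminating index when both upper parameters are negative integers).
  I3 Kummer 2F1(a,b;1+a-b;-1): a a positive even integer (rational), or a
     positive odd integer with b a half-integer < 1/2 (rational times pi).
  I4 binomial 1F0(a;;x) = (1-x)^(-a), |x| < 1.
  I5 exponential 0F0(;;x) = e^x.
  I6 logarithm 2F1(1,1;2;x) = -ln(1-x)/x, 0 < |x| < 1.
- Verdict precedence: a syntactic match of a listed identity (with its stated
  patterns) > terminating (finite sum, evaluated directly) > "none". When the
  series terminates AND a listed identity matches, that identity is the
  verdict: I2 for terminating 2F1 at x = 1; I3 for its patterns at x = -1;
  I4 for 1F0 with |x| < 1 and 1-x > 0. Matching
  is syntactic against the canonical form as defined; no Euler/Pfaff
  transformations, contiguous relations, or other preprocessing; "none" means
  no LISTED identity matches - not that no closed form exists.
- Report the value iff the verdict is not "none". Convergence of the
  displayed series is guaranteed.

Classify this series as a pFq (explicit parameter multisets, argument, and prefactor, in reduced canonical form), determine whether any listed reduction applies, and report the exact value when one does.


x = -6 here; the reduced form reads 3F2, upper {-12, -3, 1/2}, lower {1, 2}, C = -5. Verdict: terminating. With -3 upstairs the series is a 4-term polynomial sum; evaluated term by term. Value: 28745/2.

Key step: from the first term -5: (1)_k (C = -5) is k! itself.
Consecutive-term ratio: r(k) = (-6) * (k-12) (k-3) (k+1/2) / [(k+1) (k+2) (k+1)] - rational in k. x = (-6); t_0 = -5; negate the roots.


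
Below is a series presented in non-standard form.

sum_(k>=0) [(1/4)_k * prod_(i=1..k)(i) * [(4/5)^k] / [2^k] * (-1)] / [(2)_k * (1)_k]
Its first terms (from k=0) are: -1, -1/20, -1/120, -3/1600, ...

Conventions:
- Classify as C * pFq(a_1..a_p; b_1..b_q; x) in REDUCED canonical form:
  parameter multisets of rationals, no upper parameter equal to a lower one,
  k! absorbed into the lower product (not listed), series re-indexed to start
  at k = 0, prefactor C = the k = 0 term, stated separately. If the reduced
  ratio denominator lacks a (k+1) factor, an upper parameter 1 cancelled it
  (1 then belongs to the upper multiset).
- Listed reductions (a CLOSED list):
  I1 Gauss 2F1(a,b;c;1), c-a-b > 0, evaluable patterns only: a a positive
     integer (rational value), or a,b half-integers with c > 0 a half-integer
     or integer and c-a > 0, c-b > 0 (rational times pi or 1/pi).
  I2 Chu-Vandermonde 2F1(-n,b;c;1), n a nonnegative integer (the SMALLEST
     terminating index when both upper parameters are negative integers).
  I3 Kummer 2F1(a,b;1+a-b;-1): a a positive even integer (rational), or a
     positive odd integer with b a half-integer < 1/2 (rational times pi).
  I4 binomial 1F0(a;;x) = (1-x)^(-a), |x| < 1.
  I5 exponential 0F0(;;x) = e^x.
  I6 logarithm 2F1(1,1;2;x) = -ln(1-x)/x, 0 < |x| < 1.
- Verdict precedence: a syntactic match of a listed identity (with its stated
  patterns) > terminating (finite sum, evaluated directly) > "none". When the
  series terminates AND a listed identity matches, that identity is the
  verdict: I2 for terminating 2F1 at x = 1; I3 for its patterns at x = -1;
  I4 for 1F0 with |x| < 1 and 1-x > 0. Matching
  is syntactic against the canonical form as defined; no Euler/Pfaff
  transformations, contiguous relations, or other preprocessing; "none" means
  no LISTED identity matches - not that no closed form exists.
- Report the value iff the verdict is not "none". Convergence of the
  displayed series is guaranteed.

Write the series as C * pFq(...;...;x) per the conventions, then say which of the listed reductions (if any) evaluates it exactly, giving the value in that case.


The tell: x = (2/5) and the running product (C = -1) telescopes to a rising factorial.
Ratio: r(k) = (2/5) * (k+1/4) (k+1) / [(k+2) (k+1)] - rational in k, leading ratio (2/5); with t_0 = -1, classification follows.

At argument 2/5: a 2F1 with upper {1/4, 1}, lower {2}, scaled by C = -1. Verdict: none. Every listed pattern misses the 2F1 form at 2/5, upper {1/4, 1}.


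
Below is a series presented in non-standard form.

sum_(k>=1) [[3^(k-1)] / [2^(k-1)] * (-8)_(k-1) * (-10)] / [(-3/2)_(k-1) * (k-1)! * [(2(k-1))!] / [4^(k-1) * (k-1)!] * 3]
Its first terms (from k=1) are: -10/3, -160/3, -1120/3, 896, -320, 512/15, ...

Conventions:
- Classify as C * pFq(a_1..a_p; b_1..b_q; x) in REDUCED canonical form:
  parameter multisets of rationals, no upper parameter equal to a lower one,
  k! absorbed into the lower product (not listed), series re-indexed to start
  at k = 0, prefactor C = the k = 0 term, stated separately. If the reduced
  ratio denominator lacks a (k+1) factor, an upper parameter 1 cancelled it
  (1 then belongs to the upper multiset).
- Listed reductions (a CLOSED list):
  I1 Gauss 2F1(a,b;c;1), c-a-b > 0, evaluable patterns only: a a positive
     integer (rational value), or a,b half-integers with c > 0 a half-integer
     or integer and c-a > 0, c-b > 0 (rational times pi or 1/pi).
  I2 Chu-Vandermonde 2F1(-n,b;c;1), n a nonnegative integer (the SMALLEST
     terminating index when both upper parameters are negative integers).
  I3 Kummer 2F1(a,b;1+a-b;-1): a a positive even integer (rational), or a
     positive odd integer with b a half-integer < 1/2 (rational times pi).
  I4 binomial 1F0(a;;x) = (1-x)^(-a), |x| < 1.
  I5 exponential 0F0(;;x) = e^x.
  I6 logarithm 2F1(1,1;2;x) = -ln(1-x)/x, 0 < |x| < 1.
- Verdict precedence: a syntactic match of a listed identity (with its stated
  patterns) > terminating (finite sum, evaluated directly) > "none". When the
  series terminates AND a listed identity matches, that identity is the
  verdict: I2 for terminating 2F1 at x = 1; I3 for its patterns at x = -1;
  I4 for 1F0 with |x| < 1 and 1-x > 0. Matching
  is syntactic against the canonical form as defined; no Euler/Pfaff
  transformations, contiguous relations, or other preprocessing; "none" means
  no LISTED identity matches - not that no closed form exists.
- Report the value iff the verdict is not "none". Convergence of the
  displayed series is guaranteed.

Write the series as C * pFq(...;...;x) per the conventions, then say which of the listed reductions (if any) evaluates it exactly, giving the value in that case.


Reduced: x = 3/2, 1F2, upper = {-8}, lower = {-3/2, 1/2}, C = -10/3. Verdict: terminating at k = 8: the factor (-8)_k kills every later term; summing the 9 survivors is exact. Sum: 1033734718/5780775.

Structural cue: x = (3/2) and the lower (2k)!/(4^k k!) block (C = -10/3) is (1/2)_k.
Consecutive-term ratio: r(k) = (3/2) * (k-8) / [(k-3/2) (k+1/2) (k+1)] - rational; roots negated = parameters, x = (3/2), C = -10/3.


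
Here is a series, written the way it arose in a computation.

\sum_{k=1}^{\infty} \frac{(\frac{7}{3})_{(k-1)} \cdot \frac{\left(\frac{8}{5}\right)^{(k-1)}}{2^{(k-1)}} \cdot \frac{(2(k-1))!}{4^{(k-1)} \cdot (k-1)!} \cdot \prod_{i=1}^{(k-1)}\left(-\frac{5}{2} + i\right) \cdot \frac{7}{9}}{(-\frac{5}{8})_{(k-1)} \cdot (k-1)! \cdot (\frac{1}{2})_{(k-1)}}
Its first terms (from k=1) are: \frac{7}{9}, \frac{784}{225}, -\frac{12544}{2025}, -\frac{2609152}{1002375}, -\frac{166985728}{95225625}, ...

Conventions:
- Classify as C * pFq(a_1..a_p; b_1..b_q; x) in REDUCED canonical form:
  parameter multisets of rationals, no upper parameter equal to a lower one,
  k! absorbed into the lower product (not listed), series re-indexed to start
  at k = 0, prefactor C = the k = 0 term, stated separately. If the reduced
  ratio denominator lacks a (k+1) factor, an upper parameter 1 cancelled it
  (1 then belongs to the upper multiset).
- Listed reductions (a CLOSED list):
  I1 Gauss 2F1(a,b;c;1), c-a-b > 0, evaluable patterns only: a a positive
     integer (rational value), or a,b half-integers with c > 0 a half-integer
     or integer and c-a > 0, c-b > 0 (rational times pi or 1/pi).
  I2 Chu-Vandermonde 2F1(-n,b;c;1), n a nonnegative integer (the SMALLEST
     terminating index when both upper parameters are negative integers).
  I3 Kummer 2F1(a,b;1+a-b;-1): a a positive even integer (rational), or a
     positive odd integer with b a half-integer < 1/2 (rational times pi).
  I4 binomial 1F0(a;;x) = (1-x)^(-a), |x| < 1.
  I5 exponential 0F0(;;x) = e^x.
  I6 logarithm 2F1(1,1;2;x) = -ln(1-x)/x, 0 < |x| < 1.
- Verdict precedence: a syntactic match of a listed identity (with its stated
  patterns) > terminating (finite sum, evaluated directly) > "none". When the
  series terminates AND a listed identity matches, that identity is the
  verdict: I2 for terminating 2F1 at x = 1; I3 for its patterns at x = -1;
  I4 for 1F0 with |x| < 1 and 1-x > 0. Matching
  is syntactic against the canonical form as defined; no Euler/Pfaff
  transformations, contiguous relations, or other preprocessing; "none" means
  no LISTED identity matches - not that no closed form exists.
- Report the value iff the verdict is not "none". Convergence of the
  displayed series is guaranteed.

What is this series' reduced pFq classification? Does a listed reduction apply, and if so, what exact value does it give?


First insight: t_0 = \frac{7}{9} here, and the (2k)!/(4^k k!) block (C = 7/9, x = 4/5) is the Pochhammer (1/2)_k.
Term ratio: r(k) = \frac{4}{5} * (k-\frac{3}{2}) (k+\frac{7}{3}) / [(k-\frac{5}{8}) (k+1)] - poly over poly, x = \frac{4}{5} from leading terms; C = \frac{7}{9} at k = 0.

This is \frac{7}{9} * 2F1(-\frac{3}{2}, \frac{7}{3}; -\frac{5}{8}; \frac{4}{5}) in reduced canonical form. Verdict: none - at argument \frac{4}{5} the multisets {-\frac{3}{2}, \frac{7}{3}} ; {-\frac{5}{8}} match no listed identity.


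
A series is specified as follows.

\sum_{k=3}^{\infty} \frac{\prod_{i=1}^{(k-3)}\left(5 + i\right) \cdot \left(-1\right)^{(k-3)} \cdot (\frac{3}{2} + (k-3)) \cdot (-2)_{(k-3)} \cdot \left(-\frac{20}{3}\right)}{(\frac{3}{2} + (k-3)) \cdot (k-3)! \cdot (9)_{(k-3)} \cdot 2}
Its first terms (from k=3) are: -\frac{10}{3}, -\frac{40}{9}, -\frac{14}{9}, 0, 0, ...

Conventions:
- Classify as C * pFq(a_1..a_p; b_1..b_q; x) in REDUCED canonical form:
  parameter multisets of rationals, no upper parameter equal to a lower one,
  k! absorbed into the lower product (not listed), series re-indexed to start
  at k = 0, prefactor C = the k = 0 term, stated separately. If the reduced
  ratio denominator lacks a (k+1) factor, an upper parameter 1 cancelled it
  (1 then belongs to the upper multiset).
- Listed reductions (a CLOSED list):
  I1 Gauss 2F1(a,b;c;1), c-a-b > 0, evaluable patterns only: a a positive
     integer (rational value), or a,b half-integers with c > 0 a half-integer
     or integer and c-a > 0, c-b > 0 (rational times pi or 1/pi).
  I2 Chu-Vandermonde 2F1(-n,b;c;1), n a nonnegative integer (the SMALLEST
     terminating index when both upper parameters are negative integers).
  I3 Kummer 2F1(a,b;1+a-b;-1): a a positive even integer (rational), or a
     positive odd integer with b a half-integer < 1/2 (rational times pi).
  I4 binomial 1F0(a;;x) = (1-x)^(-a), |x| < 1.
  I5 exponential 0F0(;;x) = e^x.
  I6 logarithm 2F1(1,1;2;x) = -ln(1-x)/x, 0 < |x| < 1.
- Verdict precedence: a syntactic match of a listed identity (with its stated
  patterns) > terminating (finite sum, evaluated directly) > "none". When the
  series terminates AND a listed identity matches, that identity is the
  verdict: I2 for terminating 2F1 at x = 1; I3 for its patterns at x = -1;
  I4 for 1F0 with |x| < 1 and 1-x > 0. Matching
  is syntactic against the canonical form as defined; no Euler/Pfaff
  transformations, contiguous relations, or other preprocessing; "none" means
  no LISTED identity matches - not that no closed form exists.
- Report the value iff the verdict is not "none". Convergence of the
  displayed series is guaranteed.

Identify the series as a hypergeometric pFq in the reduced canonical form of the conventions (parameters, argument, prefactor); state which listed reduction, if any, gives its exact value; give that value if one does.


The series (x = -1) is 2F1: upper {-2, 6}, lower {9}, prefactor -\frac{10}{3}. Verdict (x = -1): Kummer's theorem (I3) applies (x = -1; c = 9 equals 1+a-b for upper {-2, 6}: listed pattern). Sum: -\frac{28}{3}.

Key observation: with t_0 = -\frac{10}{3}, the constant factors (C = -10/3) combine into one prefactor.
Step ratio: r(k) = -1 * (k-2) (k+6) / [(k+9) (k+1)] - poly over poly, x = -1 from leading terms; C = -\frac{10}{3} at k = 0.


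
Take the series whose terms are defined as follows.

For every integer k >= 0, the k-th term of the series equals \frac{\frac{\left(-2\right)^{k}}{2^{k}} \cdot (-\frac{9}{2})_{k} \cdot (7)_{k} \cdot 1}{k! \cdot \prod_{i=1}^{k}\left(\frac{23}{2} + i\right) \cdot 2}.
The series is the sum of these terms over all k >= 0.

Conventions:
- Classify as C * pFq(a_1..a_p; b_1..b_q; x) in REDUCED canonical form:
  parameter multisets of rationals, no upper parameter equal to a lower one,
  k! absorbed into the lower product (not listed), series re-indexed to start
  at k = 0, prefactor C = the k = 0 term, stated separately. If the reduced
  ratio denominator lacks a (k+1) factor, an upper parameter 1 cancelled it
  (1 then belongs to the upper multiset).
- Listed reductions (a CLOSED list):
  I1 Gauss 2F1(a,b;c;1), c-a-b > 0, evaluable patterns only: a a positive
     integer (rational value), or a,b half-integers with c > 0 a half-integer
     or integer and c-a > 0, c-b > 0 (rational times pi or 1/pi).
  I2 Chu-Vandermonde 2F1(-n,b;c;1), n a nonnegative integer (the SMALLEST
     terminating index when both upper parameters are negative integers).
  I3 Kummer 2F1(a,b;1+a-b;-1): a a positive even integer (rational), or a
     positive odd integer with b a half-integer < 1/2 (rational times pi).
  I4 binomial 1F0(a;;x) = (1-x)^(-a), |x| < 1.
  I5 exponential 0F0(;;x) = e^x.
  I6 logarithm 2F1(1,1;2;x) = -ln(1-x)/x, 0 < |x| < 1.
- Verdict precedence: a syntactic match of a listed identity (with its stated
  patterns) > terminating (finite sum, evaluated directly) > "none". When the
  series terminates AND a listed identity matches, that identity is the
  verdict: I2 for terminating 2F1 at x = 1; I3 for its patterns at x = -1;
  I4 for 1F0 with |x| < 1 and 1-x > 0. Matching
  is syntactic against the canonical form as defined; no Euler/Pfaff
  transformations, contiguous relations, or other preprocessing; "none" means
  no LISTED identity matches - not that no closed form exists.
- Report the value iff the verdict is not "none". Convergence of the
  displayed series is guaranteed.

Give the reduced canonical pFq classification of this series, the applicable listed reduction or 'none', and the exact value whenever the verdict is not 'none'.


Reduced: x = -1, 2F1, upper = {-\frac{9}{2}, 7}, lower = {\frac{25}{2}}, C = \frac{1}{2}. Verdict: Kummer (I3) fires (x = -1; c = \frac{25}{2} equals 1+a-b for upper {-\frac{9}{2}, 7}: listed pattern). Hence: \frac{334639305}{268435456} \cdot \pi.

Structural cue: x = -1 and the lower running product (prefactor 1/2) is a rising factorial.
Ratio: r(k) = -1 * (k-\frac{9}{2}) (k+7) / [(k+\frac{25}{2}) (k+1)] - rational in k. x = -1; t_0 = \frac{1}{2}; negate the roots.


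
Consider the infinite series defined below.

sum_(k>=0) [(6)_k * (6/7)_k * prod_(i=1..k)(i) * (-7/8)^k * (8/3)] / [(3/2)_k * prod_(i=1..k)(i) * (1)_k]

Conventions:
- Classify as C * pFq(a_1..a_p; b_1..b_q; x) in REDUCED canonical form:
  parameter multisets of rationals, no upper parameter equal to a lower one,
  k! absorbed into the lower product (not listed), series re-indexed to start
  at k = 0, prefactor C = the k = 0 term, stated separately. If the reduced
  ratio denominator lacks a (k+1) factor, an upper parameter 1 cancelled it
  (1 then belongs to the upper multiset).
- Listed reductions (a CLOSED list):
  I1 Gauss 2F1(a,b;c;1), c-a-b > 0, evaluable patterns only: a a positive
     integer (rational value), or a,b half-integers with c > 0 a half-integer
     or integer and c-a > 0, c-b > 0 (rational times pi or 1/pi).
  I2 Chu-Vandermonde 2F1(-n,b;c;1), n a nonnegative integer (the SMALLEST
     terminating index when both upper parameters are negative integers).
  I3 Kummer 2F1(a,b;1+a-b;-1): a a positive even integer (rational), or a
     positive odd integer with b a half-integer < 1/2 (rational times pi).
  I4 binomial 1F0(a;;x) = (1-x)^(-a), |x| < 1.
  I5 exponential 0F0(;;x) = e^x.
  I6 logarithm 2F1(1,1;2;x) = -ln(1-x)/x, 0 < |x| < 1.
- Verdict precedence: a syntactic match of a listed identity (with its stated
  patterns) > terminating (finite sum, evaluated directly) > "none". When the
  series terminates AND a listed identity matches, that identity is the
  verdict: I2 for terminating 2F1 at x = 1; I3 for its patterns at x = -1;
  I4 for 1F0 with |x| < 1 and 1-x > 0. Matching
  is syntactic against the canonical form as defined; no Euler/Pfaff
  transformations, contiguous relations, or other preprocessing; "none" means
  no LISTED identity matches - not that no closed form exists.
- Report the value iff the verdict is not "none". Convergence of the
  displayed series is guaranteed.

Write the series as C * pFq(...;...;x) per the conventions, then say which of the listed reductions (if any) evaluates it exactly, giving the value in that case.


The series (x = -7/8) is 2F1: upper {6/7, 6}, lower {3/2}, prefactor 8/3. Verdict: none. A 2F1 with upper {6/7, 6} fits none of I1-I6 at x = -7/8; the sum runs forever.

Key step: with t_0 = 8/3, (1)_k (C = 8/3) is k! itself.
Term ratio: r(k) = (-7/8) * (k+6/7) (k+6) / [(k+3/2) (k+1)] - rational in k. x = (-7/8); t_0 = 8/3; negate the roots.


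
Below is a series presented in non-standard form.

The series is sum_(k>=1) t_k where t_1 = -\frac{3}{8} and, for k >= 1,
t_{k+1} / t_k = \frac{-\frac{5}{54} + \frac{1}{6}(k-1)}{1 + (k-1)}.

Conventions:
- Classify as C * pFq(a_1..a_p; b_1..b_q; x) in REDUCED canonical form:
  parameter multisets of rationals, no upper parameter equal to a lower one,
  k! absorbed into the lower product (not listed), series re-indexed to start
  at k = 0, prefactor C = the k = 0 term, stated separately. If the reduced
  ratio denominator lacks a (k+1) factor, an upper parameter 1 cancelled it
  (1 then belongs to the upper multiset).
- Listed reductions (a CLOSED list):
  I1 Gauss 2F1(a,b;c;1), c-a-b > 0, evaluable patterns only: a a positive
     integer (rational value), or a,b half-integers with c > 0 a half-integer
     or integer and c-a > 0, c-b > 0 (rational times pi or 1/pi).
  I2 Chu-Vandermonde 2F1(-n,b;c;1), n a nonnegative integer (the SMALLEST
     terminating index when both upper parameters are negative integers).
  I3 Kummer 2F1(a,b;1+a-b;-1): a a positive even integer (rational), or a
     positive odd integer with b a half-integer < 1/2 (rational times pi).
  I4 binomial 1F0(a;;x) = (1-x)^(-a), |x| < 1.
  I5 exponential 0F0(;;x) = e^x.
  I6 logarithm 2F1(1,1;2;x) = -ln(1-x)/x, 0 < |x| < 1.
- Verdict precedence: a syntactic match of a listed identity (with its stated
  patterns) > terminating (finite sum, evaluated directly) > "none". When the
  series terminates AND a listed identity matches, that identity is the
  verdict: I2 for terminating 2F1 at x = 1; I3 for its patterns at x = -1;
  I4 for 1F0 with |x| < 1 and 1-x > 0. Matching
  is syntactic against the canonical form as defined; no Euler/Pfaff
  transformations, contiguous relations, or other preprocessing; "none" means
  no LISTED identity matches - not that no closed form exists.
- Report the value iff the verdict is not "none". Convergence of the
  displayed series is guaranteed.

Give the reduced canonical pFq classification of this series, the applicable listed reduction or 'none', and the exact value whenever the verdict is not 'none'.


With C = -\frac{3}{8}: the canonical form is 1F0(-\frac{5}{9}; -; \frac{1}{6}). Verdict (x = \frac{1}{6}): binomial (I4) applies (the 1F0 binomial series: exponent 5/9, x = \frac{1}{6}). Hence: \left(-\frac{3}{8}\right) \cdot \left(\frac{5}{6}\right)^{\frac{5}{9}}.

Structural cue: t_0 = -\frac{3}{8} here, and roots of the ratio polynomials (C = -3/8) are the negated parameters.
Adjacent-term ratio: r(k) = \frac{1}{6} * (k-\frac{5}{9}) / [(k+1)] - rational in k. x = \frac{1}{6}; t_0 = -\frac{3}{8}; negate the roots.


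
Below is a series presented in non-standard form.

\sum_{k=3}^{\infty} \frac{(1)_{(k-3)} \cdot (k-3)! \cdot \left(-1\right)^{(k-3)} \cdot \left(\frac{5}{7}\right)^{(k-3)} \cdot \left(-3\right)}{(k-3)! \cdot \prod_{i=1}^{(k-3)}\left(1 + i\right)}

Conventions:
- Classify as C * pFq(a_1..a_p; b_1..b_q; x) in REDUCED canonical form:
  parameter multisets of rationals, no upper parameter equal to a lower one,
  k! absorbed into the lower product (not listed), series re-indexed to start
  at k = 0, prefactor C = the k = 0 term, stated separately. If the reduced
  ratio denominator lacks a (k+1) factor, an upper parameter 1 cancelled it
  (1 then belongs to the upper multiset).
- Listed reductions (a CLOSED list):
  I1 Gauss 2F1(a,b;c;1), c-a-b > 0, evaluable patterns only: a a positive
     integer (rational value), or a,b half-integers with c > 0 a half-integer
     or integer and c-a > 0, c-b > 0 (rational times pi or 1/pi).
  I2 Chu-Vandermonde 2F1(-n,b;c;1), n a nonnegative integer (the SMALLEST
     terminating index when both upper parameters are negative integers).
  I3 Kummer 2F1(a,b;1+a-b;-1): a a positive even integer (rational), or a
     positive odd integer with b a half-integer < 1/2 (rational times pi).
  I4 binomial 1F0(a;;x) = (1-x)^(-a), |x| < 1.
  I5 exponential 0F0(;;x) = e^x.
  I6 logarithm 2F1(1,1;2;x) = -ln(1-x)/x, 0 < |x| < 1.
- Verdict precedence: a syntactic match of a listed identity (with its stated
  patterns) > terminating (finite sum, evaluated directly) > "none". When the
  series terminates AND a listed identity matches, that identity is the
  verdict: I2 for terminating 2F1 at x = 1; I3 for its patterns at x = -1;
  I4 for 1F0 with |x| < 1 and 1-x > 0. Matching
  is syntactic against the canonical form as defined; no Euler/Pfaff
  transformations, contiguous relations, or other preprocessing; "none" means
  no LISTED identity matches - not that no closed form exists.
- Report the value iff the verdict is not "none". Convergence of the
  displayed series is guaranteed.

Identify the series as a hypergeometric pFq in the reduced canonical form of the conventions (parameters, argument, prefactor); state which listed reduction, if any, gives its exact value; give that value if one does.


Reduced: x = -\frac{5}{7}, 2F1, upper = {1, 1}, lower = {2}, C = -3. Verdict: the I6 logarithm reduction applies (the logarithm: parameters (1,1;2), x = -\frac{5}{7}). Value: \left(-\frac{21}{5}\right) \cdot \ln\left(\frac{12}{7}\right).

Key step: t_0 = -3 here, and the factorial ratio (C = -3) (k+a-1)!/(a-1)! is a rising factorial (a)_k.
Adjacent-term ratio: r(k) = -\frac{5}{7} * (k+1) (k+1) / [(k+2) (k+1)] - poly over poly, x = -\frac{5}{7} from leading terms; C = -3 at k = 0.


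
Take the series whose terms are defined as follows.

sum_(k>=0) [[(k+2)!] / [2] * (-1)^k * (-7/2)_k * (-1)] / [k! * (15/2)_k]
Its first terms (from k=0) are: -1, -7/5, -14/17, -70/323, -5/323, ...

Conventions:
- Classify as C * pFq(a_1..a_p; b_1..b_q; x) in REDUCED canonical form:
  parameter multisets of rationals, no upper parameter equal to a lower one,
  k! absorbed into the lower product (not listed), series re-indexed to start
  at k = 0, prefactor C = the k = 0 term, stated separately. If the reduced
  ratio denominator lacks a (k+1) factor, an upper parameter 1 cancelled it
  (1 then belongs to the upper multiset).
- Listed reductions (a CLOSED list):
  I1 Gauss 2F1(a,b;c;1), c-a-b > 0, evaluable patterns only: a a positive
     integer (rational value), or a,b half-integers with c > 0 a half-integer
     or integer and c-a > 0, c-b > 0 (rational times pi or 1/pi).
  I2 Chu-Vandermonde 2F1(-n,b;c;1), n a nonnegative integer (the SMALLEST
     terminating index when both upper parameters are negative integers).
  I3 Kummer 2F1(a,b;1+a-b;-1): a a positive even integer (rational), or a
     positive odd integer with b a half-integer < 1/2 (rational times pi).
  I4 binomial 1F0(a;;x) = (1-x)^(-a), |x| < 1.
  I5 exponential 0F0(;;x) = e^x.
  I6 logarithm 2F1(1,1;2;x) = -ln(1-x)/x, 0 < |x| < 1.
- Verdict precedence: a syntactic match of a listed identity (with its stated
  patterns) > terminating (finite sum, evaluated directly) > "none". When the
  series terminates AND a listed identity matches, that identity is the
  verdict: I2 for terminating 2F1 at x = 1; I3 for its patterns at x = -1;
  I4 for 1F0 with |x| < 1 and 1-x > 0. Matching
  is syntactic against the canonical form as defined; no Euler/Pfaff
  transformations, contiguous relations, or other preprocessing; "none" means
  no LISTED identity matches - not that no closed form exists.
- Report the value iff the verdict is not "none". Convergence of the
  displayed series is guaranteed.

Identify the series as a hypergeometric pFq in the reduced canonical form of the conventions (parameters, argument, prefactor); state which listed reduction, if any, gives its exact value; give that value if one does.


At argument -1: a 2F1 with upper {-7/2, 3}, lower {15/2}, scaled by C = -1. Verdict: the Kummer evaluation I3 fires (x = -1; c = 15/2 equals 1+a-b for upper {-7/2, 3}: listed pattern). Its exact value is (-9009/8192) * pi.

Key observation: t_0 = -1 here, and the factorial ratio (C = -1) (k+a-1)!/(a-1)! is a rising factorial (a)_k.
Step ratio: r(k) = (-1) * (k-7/2) (k+3) / [(k+15/2) (k+1)] - rational in k, leading ratio (-1); with t_0 = -1, classification follows.


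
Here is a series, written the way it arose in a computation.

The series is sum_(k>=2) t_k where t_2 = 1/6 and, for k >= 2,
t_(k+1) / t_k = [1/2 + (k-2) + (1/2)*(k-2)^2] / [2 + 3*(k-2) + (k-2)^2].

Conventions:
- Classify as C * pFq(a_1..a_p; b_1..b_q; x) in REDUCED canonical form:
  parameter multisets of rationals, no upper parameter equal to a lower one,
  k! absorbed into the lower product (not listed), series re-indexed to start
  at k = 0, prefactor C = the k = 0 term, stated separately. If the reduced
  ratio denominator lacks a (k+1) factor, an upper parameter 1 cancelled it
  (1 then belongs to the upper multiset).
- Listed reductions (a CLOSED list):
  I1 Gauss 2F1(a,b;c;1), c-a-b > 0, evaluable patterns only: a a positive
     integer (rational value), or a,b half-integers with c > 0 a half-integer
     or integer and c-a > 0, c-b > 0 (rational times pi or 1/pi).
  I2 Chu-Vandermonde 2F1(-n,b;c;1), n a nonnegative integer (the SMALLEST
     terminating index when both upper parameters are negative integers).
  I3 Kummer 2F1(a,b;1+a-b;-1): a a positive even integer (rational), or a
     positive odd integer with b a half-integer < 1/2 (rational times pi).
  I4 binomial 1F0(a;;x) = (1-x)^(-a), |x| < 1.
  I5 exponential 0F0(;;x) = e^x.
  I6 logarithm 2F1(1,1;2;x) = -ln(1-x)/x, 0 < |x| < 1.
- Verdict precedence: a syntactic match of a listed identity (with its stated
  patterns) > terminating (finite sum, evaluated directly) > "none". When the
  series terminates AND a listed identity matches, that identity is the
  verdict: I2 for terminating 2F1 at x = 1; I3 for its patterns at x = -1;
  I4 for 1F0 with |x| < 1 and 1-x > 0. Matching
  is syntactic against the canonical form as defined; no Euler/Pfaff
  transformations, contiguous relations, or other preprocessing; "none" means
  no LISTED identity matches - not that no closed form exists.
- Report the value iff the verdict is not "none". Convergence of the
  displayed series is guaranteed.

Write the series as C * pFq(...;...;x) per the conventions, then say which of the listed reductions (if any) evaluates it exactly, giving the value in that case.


First insight: t_0 = 1/6 here, and the expanded ratio factors over Q; prefactor 1/6, roots give parameters.
Step ratio: r(k) = (1/2) * (k+1) (k+1) / [(k+2) (k+1)] - rational in k. x = (1/2); t_0 = 1/6; negate the roots.

Prefactor 1/6, argument 1/2: 2F1 with upper {1, 1} over lower {2}. Verdict (x = 1/2): the I6 logarithm reduction applies (the logarithm: parameters (1,1;2), x = 1/2). Sum: (-1/3) * ln(1/2).


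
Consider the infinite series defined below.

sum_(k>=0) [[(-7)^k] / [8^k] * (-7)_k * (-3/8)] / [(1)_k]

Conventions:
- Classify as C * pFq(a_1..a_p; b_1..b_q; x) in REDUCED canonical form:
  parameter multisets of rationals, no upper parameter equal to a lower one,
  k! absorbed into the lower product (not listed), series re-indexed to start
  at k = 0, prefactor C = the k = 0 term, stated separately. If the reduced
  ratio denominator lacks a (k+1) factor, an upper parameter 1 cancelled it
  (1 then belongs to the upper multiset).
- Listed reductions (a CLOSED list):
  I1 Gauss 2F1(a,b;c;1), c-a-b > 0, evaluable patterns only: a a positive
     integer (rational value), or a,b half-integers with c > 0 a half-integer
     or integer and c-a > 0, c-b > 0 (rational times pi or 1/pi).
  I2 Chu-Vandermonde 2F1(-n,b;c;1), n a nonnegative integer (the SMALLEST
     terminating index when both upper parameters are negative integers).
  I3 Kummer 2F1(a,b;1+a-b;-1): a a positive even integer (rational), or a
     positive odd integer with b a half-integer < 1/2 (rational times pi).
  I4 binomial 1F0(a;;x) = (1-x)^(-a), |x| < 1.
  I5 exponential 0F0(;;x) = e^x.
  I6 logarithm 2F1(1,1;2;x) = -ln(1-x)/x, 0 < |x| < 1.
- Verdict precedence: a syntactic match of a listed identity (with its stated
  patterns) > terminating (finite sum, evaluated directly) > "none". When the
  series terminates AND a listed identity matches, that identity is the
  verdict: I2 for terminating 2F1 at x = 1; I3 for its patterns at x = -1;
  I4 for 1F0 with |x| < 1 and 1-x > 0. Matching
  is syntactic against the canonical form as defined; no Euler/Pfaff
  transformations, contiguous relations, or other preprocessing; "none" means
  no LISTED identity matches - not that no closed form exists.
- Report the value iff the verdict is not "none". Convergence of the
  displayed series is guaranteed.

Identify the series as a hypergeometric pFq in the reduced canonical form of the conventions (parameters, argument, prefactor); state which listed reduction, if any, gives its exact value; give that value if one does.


The tell: t_0 being -3/8, (1)_k (prefactor -3/8) is k! itself.
Ratio: r(k) = (-7/8) * (k-7) / [(k+1)] - rational in k. x = (-7/8); t_0 = -3/8; negate the roots.

This is -3/8 * 1F0(-7; -; -7/8) in reduced canonical form. Verdict: the binomial series (I4) applies (the 1F0 binomial series: exponent 7, x = -7/8). Sum: -512578125/16777216.
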